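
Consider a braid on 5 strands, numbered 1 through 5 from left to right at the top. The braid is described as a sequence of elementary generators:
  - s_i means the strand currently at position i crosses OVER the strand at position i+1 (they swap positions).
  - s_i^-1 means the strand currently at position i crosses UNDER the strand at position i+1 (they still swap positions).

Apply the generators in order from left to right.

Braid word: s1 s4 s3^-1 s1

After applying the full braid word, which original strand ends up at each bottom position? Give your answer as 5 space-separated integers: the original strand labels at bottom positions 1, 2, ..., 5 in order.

Gen 1 (s1): strand 1 crosses over strand 2. Perm now: [2 1 3 4 5]
Gen 2 (s4): strand 4 crosses over strand 5. Perm now: [2 1 3 5 4]
Gen 3 (s3^-1): strand 3 crosses under strand 5. Perm now: [2 1 5 3 4]
Gen 4 (s1): strand 2 crosses over strand 1. Perm now: [1 2 5 3 4]

Answer: 1 2 5 3 4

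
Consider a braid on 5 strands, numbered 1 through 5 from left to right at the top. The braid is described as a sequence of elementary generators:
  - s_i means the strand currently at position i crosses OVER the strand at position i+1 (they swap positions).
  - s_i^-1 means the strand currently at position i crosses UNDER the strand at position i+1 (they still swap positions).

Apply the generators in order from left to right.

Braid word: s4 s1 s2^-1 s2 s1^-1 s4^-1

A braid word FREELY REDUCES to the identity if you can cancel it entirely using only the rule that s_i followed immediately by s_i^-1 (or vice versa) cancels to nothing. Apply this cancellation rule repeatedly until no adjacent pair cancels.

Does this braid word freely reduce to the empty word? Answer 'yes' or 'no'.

Gen 1 (s4): push. Stack: [s4]
Gen 2 (s1): push. Stack: [s4 s1]
Gen 3 (s2^-1): push. Stack: [s4 s1 s2^-1]
Gen 4 (s2): cancels prior s2^-1. Stack: [s4 s1]
Gen 5 (s1^-1): cancels prior s1. Stack: [s4]
Gen 6 (s4^-1): cancels prior s4. Stack: []
Reduced word: (empty)

Answer: yes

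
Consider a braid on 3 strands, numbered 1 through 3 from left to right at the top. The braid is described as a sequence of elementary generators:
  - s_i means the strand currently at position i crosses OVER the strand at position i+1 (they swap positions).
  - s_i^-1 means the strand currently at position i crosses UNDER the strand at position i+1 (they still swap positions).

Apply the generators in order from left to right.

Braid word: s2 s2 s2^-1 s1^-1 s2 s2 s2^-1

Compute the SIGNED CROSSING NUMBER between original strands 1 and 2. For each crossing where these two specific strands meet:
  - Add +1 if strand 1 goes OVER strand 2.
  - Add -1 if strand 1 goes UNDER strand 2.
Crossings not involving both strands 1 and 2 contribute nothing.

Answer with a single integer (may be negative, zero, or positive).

Gen 1: crossing 2x3. Both 1&2? no. Sum: 0
Gen 2: crossing 3x2. Both 1&2? no. Sum: 0
Gen 3: crossing 2x3. Both 1&2? no. Sum: 0
Gen 4: crossing 1x3. Both 1&2? no. Sum: 0
Gen 5: 1 over 2. Both 1&2? yes. Contrib: +1. Sum: 1
Gen 6: 2 over 1. Both 1&2? yes. Contrib: -1. Sum: 0
Gen 7: 1 under 2. Both 1&2? yes. Contrib: -1. Sum: -1

Answer: -1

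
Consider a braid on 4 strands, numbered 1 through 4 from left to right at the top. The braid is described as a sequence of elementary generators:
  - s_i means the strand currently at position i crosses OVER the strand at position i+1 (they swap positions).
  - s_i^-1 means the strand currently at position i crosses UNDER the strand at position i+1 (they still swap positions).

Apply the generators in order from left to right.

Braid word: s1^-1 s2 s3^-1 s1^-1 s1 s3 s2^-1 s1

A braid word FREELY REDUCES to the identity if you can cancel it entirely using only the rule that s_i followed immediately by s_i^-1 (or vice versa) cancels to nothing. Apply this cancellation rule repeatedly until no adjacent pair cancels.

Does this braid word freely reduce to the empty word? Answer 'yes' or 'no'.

Answer: yes

Derivation:
Gen 1 (s1^-1): push. Stack: [s1^-1]
Gen 2 (s2): push. Stack: [s1^-1 s2]
Gen 3 (s3^-1): push. Stack: [s1^-1 s2 s3^-1]
Gen 4 (s1^-1): push. Stack: [s1^-1 s2 s3^-1 s1^-1]
Gen 5 (s1): cancels prior s1^-1. Stack: [s1^-1 s2 s3^-1]
Gen 6 (s3): cancels prior s3^-1. Stack: [s1^-1 s2]
Gen 7 (s2^-1): cancels prior s2. Stack: [s1^-1]
Gen 8 (s1): cancels prior s1^-1. Stack: []
Reduced word: (empty)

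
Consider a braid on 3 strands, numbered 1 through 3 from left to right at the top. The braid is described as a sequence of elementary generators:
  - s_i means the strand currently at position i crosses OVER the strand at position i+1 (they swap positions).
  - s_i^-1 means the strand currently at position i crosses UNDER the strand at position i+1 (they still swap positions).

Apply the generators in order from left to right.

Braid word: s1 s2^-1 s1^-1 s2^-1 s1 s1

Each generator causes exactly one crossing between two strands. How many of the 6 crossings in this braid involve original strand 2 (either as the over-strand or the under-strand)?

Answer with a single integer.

Gen 1: crossing 1x2. Involves strand 2? yes. Count so far: 1
Gen 2: crossing 1x3. Involves strand 2? no. Count so far: 1
Gen 3: crossing 2x3. Involves strand 2? yes. Count so far: 2
Gen 4: crossing 2x1. Involves strand 2? yes. Count so far: 3
Gen 5: crossing 3x1. Involves strand 2? no. Count so far: 3
Gen 6: crossing 1x3. Involves strand 2? no. Count so far: 3

Answer: 3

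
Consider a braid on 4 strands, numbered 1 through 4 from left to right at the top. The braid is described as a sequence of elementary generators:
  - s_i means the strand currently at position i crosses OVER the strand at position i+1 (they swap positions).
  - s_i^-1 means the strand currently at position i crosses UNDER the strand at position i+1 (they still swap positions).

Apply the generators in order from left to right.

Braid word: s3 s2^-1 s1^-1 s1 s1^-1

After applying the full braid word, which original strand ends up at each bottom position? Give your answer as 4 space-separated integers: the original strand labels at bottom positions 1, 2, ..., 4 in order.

Gen 1 (s3): strand 3 crosses over strand 4. Perm now: [1 2 4 3]
Gen 2 (s2^-1): strand 2 crosses under strand 4. Perm now: [1 4 2 3]
Gen 3 (s1^-1): strand 1 crosses under strand 4. Perm now: [4 1 2 3]
Gen 4 (s1): strand 4 crosses over strand 1. Perm now: [1 4 2 3]
Gen 5 (s1^-1): strand 1 crosses under strand 4. Perm now: [4 1 2 3]

Answer: 4 1 2 3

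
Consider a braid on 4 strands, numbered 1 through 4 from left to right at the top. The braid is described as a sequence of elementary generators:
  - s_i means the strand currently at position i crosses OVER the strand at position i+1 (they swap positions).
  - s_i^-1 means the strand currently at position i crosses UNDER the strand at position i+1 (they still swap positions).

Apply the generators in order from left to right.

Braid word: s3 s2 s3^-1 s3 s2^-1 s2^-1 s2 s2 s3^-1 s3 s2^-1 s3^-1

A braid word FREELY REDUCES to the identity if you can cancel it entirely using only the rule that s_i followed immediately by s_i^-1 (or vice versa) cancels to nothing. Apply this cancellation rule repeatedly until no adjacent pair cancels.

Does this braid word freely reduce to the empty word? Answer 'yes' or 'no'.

Gen 1 (s3): push. Stack: [s3]
Gen 2 (s2): push. Stack: [s3 s2]
Gen 3 (s3^-1): push. Stack: [s3 s2 s3^-1]
Gen 4 (s3): cancels prior s3^-1. Stack: [s3 s2]
Gen 5 (s2^-1): cancels prior s2. Stack: [s3]
Gen 6 (s2^-1): push. Stack: [s3 s2^-1]
Gen 7 (s2): cancels prior s2^-1. Stack: [s3]
Gen 8 (s2): push. Stack: [s3 s2]
Gen 9 (s3^-1): push. Stack: [s3 s2 s3^-1]
Gen 10 (s3): cancels prior s3^-1. Stack: [s3 s2]
Gen 11 (s2^-1): cancels prior s2. Stack: [s3]
Gen 12 (s3^-1): cancels prior s3. Stack: []
Reduced word: (empty)

Answer: yes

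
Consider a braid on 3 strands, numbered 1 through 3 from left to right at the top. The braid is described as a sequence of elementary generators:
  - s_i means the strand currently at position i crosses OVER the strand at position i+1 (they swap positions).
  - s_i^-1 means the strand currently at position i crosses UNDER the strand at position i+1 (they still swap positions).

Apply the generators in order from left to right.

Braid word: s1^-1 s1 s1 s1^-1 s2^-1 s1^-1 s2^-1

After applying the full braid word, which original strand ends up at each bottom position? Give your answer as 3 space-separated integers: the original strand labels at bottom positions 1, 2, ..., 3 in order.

Gen 1 (s1^-1): strand 1 crosses under strand 2. Perm now: [2 1 3]
Gen 2 (s1): strand 2 crosses over strand 1. Perm now: [1 2 3]
Gen 3 (s1): strand 1 crosses over strand 2. Perm now: [2 1 3]
Gen 4 (s1^-1): strand 2 crosses under strand 1. Perm now: [1 2 3]
Gen 5 (s2^-1): strand 2 crosses under strand 3. Perm now: [1 3 2]
Gen 6 (s1^-1): strand 1 crosses under strand 3. Perm now: [3 1 2]
Gen 7 (s2^-1): strand 1 crosses under strand 2. Perm now: [3 2 1]

Answer: 3 2 1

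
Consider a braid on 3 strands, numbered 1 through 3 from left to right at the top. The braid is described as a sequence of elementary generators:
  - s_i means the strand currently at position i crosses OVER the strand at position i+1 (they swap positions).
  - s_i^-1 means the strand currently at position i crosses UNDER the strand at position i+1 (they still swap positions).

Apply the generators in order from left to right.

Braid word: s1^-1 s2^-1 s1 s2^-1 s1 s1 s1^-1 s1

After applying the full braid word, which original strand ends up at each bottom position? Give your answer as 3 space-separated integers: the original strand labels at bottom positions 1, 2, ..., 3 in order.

Answer: 3 1 2

Derivation:
Gen 1 (s1^-1): strand 1 crosses under strand 2. Perm now: [2 1 3]
Gen 2 (s2^-1): strand 1 crosses under strand 3. Perm now: [2 3 1]
Gen 3 (s1): strand 2 crosses over strand 3. Perm now: [3 2 1]
Gen 4 (s2^-1): strand 2 crosses under strand 1. Perm now: [3 1 2]
Gen 5 (s1): strand 3 crosses over strand 1. Perm now: [1 3 2]
Gen 6 (s1): strand 1 crosses over strand 3. Perm now: [3 1 2]
Gen 7 (s1^-1): strand 3 crosses under strand 1. Perm now: [1 3 2]
Gen 8 (s1): strand 1 crosses over strand 3. Perm now: [3 1 2]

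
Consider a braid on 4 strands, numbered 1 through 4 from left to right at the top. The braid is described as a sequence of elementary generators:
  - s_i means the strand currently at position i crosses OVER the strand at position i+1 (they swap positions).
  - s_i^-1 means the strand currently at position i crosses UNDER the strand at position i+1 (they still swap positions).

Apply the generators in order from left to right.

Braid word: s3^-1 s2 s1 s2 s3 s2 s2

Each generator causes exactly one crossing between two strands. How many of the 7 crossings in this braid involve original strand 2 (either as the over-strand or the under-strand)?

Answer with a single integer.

Answer: 4

Derivation:
Gen 1: crossing 3x4. Involves strand 2? no. Count so far: 0
Gen 2: crossing 2x4. Involves strand 2? yes. Count so far: 1
Gen 3: crossing 1x4. Involves strand 2? no. Count so far: 1
Gen 4: crossing 1x2. Involves strand 2? yes. Count so far: 2
Gen 5: crossing 1x3. Involves strand 2? no. Count so far: 2
Gen 6: crossing 2x3. Involves strand 2? yes. Count so far: 3
Gen 7: crossing 3x2. Involves strand 2? yes. Count so far: 4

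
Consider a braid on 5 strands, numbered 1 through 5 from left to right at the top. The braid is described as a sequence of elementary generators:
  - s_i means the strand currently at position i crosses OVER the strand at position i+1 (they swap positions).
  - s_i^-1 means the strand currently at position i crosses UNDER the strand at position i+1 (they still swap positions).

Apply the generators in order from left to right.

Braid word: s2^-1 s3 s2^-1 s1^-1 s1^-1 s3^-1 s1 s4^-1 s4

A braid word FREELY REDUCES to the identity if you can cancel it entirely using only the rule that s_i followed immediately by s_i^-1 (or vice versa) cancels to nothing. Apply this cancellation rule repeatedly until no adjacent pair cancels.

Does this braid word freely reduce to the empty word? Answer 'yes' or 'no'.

Gen 1 (s2^-1): push. Stack: [s2^-1]
Gen 2 (s3): push. Stack: [s2^-1 s3]
Gen 3 (s2^-1): push. Stack: [s2^-1 s3 s2^-1]
Gen 4 (s1^-1): push. Stack: [s2^-1 s3 s2^-1 s1^-1]
Gen 5 (s1^-1): push. Stack: [s2^-1 s3 s2^-1 s1^-1 s1^-1]
Gen 6 (s3^-1): push. Stack: [s2^-1 s3 s2^-1 s1^-1 s1^-1 s3^-1]
Gen 7 (s1): push. Stack: [s2^-1 s3 s2^-1 s1^-1 s1^-1 s3^-1 s1]
Gen 8 (s4^-1): push. Stack: [s2^-1 s3 s2^-1 s1^-1 s1^-1 s3^-1 s1 s4^-1]
Gen 9 (s4): cancels prior s4^-1. Stack: [s2^-1 s3 s2^-1 s1^-1 s1^-1 s3^-1 s1]
Reduced word: s2^-1 s3 s2^-1 s1^-1 s1^-1 s3^-1 s1

Answer: no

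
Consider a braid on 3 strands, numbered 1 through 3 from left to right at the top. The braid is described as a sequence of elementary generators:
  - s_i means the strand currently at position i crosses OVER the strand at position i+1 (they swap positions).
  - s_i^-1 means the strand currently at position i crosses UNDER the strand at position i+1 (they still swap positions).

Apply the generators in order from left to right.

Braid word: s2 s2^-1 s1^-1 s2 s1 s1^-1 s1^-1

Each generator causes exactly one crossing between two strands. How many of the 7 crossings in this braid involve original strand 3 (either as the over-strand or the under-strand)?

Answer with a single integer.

Gen 1: crossing 2x3. Involves strand 3? yes. Count so far: 1
Gen 2: crossing 3x2. Involves strand 3? yes. Count so far: 2
Gen 3: crossing 1x2. Involves strand 3? no. Count so far: 2
Gen 4: crossing 1x3. Involves strand 3? yes. Count so far: 3
Gen 5: crossing 2x3. Involves strand 3? yes. Count so far: 4
Gen 6: crossing 3x2. Involves strand 3? yes. Count so far: 5
Gen 7: crossing 2x3. Involves strand 3? yes. Count so far: 6

Answer: 6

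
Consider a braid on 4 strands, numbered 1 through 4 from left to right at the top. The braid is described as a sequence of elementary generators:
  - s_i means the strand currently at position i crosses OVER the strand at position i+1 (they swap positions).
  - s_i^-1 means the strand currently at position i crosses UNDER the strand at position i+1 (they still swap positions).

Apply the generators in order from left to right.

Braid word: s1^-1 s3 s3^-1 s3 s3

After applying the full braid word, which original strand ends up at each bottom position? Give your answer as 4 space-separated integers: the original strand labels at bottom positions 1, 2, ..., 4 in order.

Answer: 2 1 3 4

Derivation:
Gen 1 (s1^-1): strand 1 crosses under strand 2. Perm now: [2 1 3 4]
Gen 2 (s3): strand 3 crosses over strand 4. Perm now: [2 1 4 3]
Gen 3 (s3^-1): strand 4 crosses under strand 3. Perm now: [2 1 3 4]
Gen 4 (s3): strand 3 crosses over strand 4. Perm now: [2 1 4 3]
Gen 5 (s3): strand 4 crosses over strand 3. Perm now: [2 1 3 4]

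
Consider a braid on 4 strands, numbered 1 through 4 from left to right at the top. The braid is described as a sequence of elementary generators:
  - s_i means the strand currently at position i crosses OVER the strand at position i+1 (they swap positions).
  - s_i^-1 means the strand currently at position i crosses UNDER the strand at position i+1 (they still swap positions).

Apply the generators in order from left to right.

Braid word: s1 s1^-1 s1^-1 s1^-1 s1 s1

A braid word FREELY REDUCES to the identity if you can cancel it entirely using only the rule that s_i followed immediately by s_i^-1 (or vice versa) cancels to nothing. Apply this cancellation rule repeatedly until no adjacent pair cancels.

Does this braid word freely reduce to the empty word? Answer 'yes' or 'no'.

Answer: yes

Derivation:
Gen 1 (s1): push. Stack: [s1]
Gen 2 (s1^-1): cancels prior s1. Stack: []
Gen 3 (s1^-1): push. Stack: [s1^-1]
Gen 4 (s1^-1): push. Stack: [s1^-1 s1^-1]
Gen 5 (s1): cancels prior s1^-1. Stack: [s1^-1]
Gen 6 (s1): cancels prior s1^-1. Stack: []
Reduced word: (empty)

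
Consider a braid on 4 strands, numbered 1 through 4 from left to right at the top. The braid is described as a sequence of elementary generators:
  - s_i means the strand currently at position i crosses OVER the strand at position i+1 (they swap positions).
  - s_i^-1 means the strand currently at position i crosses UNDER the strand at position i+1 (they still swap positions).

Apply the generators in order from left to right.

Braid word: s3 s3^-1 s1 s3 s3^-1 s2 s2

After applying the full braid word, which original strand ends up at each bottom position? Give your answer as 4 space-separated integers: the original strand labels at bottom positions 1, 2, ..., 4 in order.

Answer: 2 1 3 4

Derivation:
Gen 1 (s3): strand 3 crosses over strand 4. Perm now: [1 2 4 3]
Gen 2 (s3^-1): strand 4 crosses under strand 3. Perm now: [1 2 3 4]
Gen 3 (s1): strand 1 crosses over strand 2. Perm now: [2 1 3 4]
Gen 4 (s3): strand 3 crosses over strand 4. Perm now: [2 1 4 3]
Gen 5 (s3^-1): strand 4 crosses under strand 3. Perm now: [2 1 3 4]
Gen 6 (s2): strand 1 crosses over strand 3. Perm now: [2 3 1 4]
Gen 7 (s2): strand 3 crosses over strand 1. Perm now: [2 1 3 4]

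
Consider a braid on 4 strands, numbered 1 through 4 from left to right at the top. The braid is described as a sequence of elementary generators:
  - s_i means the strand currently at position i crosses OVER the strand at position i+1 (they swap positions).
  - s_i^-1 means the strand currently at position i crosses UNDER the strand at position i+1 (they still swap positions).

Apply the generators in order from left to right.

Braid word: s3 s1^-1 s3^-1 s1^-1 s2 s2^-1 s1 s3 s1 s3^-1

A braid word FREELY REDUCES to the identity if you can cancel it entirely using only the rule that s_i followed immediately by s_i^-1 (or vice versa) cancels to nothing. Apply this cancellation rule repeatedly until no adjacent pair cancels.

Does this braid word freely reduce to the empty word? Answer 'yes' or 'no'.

Gen 1 (s3): push. Stack: [s3]
Gen 2 (s1^-1): push. Stack: [s3 s1^-1]
Gen 3 (s3^-1): push. Stack: [s3 s1^-1 s3^-1]
Gen 4 (s1^-1): push. Stack: [s3 s1^-1 s3^-1 s1^-1]
Gen 5 (s2): push. Stack: [s3 s1^-1 s3^-1 s1^-1 s2]
Gen 6 (s2^-1): cancels prior s2. Stack: [s3 s1^-1 s3^-1 s1^-1]
Gen 7 (s1): cancels prior s1^-1. Stack: [s3 s1^-1 s3^-1]
Gen 8 (s3): cancels prior s3^-1. Stack: [s3 s1^-1]
Gen 9 (s1): cancels prior s1^-1. Stack: [s3]
Gen 10 (s3^-1): cancels prior s3. Stack: []
Reduced word: (empty)

Answer: yes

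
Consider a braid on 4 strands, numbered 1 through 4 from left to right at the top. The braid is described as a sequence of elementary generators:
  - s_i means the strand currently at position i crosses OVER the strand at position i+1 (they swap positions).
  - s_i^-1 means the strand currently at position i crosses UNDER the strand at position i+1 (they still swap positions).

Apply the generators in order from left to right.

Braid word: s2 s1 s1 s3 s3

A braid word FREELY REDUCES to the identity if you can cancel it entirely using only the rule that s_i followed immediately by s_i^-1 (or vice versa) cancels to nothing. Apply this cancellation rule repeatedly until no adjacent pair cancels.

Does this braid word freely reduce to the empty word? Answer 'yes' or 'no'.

Gen 1 (s2): push. Stack: [s2]
Gen 2 (s1): push. Stack: [s2 s1]
Gen 3 (s1): push. Stack: [s2 s1 s1]
Gen 4 (s3): push. Stack: [s2 s1 s1 s3]
Gen 5 (s3): push. Stack: [s2 s1 s1 s3 s3]
Reduced word: s2 s1 s1 s3 s3

Answer: no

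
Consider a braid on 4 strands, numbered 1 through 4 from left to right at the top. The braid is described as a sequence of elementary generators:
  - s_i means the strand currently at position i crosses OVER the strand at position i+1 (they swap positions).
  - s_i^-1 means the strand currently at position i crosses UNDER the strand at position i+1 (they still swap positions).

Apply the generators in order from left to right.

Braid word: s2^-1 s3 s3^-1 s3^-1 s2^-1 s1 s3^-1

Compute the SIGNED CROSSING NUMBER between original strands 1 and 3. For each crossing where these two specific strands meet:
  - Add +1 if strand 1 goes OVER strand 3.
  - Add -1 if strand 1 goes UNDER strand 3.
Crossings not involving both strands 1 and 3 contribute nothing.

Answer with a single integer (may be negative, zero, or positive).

Gen 1: crossing 2x3. Both 1&3? no. Sum: 0
Gen 2: crossing 2x4. Both 1&3? no. Sum: 0
Gen 3: crossing 4x2. Both 1&3? no. Sum: 0
Gen 4: crossing 2x4. Both 1&3? no. Sum: 0
Gen 5: crossing 3x4. Both 1&3? no. Sum: 0
Gen 6: crossing 1x4. Both 1&3? no. Sum: 0
Gen 7: crossing 3x2. Both 1&3? no. Sum: 0

Answer: 0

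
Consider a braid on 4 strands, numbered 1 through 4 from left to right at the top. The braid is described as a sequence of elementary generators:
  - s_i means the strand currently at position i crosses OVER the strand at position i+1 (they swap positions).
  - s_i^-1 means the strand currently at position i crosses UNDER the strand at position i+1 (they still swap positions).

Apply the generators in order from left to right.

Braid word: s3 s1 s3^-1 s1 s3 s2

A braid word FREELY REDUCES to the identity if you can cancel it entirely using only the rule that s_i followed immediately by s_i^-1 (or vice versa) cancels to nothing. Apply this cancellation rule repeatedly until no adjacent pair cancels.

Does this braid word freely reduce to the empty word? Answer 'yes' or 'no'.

Gen 1 (s3): push. Stack: [s3]
Gen 2 (s1): push. Stack: [s3 s1]
Gen 3 (s3^-1): push. Stack: [s3 s1 s3^-1]
Gen 4 (s1): push. Stack: [s3 s1 s3^-1 s1]
Gen 5 (s3): push. Stack: [s3 s1 s3^-1 s1 s3]
Gen 6 (s2): push. Stack: [s3 s1 s3^-1 s1 s3 s2]
Reduced word: s3 s1 s3^-1 s1 s3 s2

Answer: no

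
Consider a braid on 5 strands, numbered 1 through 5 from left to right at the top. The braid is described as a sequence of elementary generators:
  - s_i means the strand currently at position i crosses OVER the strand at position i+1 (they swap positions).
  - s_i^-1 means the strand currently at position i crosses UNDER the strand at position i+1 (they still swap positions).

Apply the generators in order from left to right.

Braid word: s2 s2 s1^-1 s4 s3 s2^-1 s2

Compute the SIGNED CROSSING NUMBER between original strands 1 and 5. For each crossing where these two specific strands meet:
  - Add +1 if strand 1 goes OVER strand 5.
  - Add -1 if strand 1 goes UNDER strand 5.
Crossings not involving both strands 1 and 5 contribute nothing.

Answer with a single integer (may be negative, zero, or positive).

Gen 1: crossing 2x3. Both 1&5? no. Sum: 0
Gen 2: crossing 3x2. Both 1&5? no. Sum: 0
Gen 3: crossing 1x2. Both 1&5? no. Sum: 0
Gen 4: crossing 4x5. Both 1&5? no. Sum: 0
Gen 5: crossing 3x5. Both 1&5? no. Sum: 0
Gen 6: 1 under 5. Both 1&5? yes. Contrib: -1. Sum: -1
Gen 7: 5 over 1. Both 1&5? yes. Contrib: -1. Sum: -2

Answer: -2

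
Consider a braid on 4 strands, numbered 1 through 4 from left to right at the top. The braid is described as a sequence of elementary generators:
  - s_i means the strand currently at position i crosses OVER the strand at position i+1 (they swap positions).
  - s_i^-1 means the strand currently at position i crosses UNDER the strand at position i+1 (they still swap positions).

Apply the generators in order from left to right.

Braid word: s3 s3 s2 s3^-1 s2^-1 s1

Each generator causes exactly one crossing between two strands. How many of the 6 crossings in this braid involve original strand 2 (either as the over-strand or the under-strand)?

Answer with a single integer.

Gen 1: crossing 3x4. Involves strand 2? no. Count so far: 0
Gen 2: crossing 4x3. Involves strand 2? no. Count so far: 0
Gen 3: crossing 2x3. Involves strand 2? yes. Count so far: 1
Gen 4: crossing 2x4. Involves strand 2? yes. Count so far: 2
Gen 5: crossing 3x4. Involves strand 2? no. Count so far: 2
Gen 6: crossing 1x4. Involves strand 2? no. Count so far: 2

Answer: 2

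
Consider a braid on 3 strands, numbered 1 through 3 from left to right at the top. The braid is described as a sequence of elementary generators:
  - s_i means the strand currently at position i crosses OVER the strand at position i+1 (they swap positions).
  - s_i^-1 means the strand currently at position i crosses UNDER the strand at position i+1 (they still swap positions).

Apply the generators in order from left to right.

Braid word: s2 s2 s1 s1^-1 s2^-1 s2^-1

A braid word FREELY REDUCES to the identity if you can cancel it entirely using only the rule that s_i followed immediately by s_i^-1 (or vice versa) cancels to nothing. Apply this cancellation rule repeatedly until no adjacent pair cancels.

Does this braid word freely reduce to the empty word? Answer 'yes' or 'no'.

Gen 1 (s2): push. Stack: [s2]
Gen 2 (s2): push. Stack: [s2 s2]
Gen 3 (s1): push. Stack: [s2 s2 s1]
Gen 4 (s1^-1): cancels prior s1. Stack: [s2 s2]
Gen 5 (s2^-1): cancels prior s2. Stack: [s2]
Gen 6 (s2^-1): cancels prior s2. Stack: []
Reduced word: (empty)

Answer: yes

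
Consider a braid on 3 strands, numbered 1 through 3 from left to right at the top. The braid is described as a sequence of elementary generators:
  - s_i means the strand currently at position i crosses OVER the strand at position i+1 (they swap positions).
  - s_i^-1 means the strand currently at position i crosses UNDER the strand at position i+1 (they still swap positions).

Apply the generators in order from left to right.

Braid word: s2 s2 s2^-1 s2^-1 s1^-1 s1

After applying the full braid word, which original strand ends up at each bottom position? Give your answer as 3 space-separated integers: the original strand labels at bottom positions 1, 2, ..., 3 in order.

Answer: 1 2 3

Derivation:
Gen 1 (s2): strand 2 crosses over strand 3. Perm now: [1 3 2]
Gen 2 (s2): strand 3 crosses over strand 2. Perm now: [1 2 3]
Gen 3 (s2^-1): strand 2 crosses under strand 3. Perm now: [1 3 2]
Gen 4 (s2^-1): strand 3 crosses under strand 2. Perm now: [1 2 3]
Gen 5 (s1^-1): strand 1 crosses under strand 2. Perm now: [2 1 3]
Gen 6 (s1): strand 2 crosses over strand 1. Perm now: [1 2 3]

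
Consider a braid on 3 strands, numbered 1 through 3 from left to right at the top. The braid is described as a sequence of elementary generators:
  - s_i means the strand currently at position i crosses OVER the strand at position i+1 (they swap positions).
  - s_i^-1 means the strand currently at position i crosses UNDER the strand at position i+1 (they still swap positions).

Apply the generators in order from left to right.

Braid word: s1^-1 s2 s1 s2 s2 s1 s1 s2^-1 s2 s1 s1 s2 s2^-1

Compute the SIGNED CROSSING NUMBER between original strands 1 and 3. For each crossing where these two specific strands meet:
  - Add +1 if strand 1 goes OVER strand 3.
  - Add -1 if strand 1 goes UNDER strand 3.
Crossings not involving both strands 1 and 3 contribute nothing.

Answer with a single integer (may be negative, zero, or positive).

Gen 1: crossing 1x2. Both 1&3? no. Sum: 0
Gen 2: 1 over 3. Both 1&3? yes. Contrib: +1. Sum: 1
Gen 3: crossing 2x3. Both 1&3? no. Sum: 1
Gen 4: crossing 2x1. Both 1&3? no. Sum: 1
Gen 5: crossing 1x2. Both 1&3? no. Sum: 1
Gen 6: crossing 3x2. Both 1&3? no. Sum: 1
Gen 7: crossing 2x3. Both 1&3? no. Sum: 1
Gen 8: crossing 2x1. Both 1&3? no. Sum: 1
Gen 9: crossing 1x2. Both 1&3? no. Sum: 1
Gen 10: crossing 3x2. Both 1&3? no. Sum: 1
Gen 11: crossing 2x3. Both 1&3? no. Sum: 1
Gen 12: crossing 2x1. Both 1&3? no. Sum: 1
Gen 13: crossing 1x2. Both 1&3? no. Sum: 1

Answer: 1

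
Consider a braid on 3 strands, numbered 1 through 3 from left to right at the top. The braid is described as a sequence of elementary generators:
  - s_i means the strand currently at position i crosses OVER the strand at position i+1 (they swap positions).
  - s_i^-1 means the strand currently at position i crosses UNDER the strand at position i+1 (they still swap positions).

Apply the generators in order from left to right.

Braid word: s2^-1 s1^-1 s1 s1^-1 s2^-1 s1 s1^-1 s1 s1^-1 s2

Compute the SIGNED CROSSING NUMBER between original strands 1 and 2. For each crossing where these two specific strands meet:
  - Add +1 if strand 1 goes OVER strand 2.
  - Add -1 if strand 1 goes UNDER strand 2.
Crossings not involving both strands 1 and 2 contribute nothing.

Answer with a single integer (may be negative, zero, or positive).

Answer: -2

Derivation:
Gen 1: crossing 2x3. Both 1&2? no. Sum: 0
Gen 2: crossing 1x3. Both 1&2? no. Sum: 0
Gen 3: crossing 3x1. Both 1&2? no. Sum: 0
Gen 4: crossing 1x3. Both 1&2? no. Sum: 0
Gen 5: 1 under 2. Both 1&2? yes. Contrib: -1. Sum: -1
Gen 6: crossing 3x2. Both 1&2? no. Sum: -1
Gen 7: crossing 2x3. Both 1&2? no. Sum: -1
Gen 8: crossing 3x2. Both 1&2? no. Sum: -1
Gen 9: crossing 2x3. Both 1&2? no. Sum: -1
Gen 10: 2 over 1. Both 1&2? yes. Contrib: -1. Sum: -2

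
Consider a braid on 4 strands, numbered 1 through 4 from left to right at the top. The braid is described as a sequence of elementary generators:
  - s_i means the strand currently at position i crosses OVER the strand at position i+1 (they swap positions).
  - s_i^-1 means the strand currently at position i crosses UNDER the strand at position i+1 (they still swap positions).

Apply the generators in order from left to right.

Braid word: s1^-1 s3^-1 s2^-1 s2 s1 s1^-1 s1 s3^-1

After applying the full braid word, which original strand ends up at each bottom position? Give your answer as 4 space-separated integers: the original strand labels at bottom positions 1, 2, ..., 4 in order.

Gen 1 (s1^-1): strand 1 crosses under strand 2. Perm now: [2 1 3 4]
Gen 2 (s3^-1): strand 3 crosses under strand 4. Perm now: [2 1 4 3]
Gen 3 (s2^-1): strand 1 crosses under strand 4. Perm now: [2 4 1 3]
Gen 4 (s2): strand 4 crosses over strand 1. Perm now: [2 1 4 3]
Gen 5 (s1): strand 2 crosses over strand 1. Perm now: [1 2 4 3]
Gen 6 (s1^-1): strand 1 crosses under strand 2. Perm now: [2 1 4 3]
Gen 7 (s1): strand 2 crosses over strand 1. Perm now: [1 2 4 3]
Gen 8 (s3^-1): strand 4 crosses under strand 3. Perm now: [1 2 3 4]

Answer: 1 2 3 4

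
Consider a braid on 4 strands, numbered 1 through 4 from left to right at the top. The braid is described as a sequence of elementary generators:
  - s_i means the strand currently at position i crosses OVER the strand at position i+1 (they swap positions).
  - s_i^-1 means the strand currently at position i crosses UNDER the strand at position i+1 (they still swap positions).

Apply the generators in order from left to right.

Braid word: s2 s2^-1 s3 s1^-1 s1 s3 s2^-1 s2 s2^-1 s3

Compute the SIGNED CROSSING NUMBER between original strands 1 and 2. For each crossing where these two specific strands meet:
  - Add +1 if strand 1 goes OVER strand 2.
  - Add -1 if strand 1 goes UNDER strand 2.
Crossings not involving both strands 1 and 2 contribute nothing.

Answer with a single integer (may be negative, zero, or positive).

Gen 1: crossing 2x3. Both 1&2? no. Sum: 0
Gen 2: crossing 3x2. Both 1&2? no. Sum: 0
Gen 3: crossing 3x4. Both 1&2? no. Sum: 0
Gen 4: 1 under 2. Both 1&2? yes. Contrib: -1. Sum: -1
Gen 5: 2 over 1. Both 1&2? yes. Contrib: -1. Sum: -2
Gen 6: crossing 4x3. Both 1&2? no. Sum: -2
Gen 7: crossing 2x3. Both 1&2? no. Sum: -2
Gen 8: crossing 3x2. Both 1&2? no. Sum: -2
Gen 9: crossing 2x3. Both 1&2? no. Sum: -2
Gen 10: crossing 2x4. Both 1&2? no. Sum: -2

Answer: -2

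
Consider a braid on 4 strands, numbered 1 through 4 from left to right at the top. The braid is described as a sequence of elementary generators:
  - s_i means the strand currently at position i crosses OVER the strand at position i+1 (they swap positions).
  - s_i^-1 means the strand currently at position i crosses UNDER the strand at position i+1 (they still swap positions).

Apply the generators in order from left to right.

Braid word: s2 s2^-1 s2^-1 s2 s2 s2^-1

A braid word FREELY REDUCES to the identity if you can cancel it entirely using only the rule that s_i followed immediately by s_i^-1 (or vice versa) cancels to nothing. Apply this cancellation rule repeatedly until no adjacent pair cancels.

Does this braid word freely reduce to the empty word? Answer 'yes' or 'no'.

Answer: yes

Derivation:
Gen 1 (s2): push. Stack: [s2]
Gen 2 (s2^-1): cancels prior s2. Stack: []
Gen 3 (s2^-1): push. Stack: [s2^-1]
Gen 4 (s2): cancels prior s2^-1. Stack: []
Gen 5 (s2): push. Stack: [s2]
Gen 6 (s2^-1): cancels prior s2. Stack: []
Reduced word: (empty)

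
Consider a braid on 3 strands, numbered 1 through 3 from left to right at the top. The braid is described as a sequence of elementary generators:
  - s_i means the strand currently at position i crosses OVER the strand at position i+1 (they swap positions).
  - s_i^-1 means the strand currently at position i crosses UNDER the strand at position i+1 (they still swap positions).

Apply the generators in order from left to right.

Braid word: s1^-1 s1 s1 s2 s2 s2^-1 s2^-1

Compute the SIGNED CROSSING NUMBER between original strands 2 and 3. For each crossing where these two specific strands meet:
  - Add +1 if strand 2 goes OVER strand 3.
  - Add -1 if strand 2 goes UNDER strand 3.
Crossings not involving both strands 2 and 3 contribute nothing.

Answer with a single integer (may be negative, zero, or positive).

Gen 1: crossing 1x2. Both 2&3? no. Sum: 0
Gen 2: crossing 2x1. Both 2&3? no. Sum: 0
Gen 3: crossing 1x2. Both 2&3? no. Sum: 0
Gen 4: crossing 1x3. Both 2&3? no. Sum: 0
Gen 5: crossing 3x1. Both 2&3? no. Sum: 0
Gen 6: crossing 1x3. Both 2&3? no. Sum: 0
Gen 7: crossing 3x1. Both 2&3? no. Sum: 0

Answer: 0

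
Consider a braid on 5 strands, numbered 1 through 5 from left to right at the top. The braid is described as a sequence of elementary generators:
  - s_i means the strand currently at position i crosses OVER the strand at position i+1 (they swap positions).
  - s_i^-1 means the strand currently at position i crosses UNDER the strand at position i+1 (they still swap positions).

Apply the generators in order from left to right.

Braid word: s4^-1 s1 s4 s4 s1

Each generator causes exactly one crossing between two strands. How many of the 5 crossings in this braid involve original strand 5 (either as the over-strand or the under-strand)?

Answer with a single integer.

Answer: 3

Derivation:
Gen 1: crossing 4x5. Involves strand 5? yes. Count so far: 1
Gen 2: crossing 1x2. Involves strand 5? no. Count so far: 1
Gen 3: crossing 5x4. Involves strand 5? yes. Count so far: 2
Gen 4: crossing 4x5. Involves strand 5? yes. Count so far: 3
Gen 5: crossing 2x1. Involves strand 5? no. Count so far: 3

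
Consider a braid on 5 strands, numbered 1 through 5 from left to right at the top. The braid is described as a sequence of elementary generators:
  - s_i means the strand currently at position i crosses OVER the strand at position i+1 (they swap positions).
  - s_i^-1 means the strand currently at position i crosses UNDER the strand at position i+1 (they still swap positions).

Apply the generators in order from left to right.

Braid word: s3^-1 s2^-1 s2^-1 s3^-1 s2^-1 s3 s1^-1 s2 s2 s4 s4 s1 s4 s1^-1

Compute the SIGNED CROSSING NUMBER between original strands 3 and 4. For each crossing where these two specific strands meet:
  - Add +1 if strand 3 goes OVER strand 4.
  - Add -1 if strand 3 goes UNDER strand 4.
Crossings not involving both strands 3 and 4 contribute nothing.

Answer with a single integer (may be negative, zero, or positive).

Answer: 0

Derivation:
Gen 1: 3 under 4. Both 3&4? yes. Contrib: -1. Sum: -1
Gen 2: crossing 2x4. Both 3&4? no. Sum: -1
Gen 3: crossing 4x2. Both 3&4? no. Sum: -1
Gen 4: 4 under 3. Both 3&4? yes. Contrib: +1. Sum: 0
Gen 5: crossing 2x3. Both 3&4? no. Sum: 0
Gen 6: crossing 2x4. Both 3&4? no. Sum: 0
Gen 7: crossing 1x3. Both 3&4? no. Sum: 0
Gen 8: crossing 1x4. Both 3&4? no. Sum: 0
Gen 9: crossing 4x1. Both 3&4? no. Sum: 0
Gen 10: crossing 2x5. Both 3&4? no. Sum: 0
Gen 11: crossing 5x2. Both 3&4? no. Sum: 0
Gen 12: crossing 3x1. Both 3&4? no. Sum: 0
Gen 13: crossing 2x5. Both 3&4? no. Sum: 0
Gen 14: crossing 1x3. Both 3&4? no. Sum: 0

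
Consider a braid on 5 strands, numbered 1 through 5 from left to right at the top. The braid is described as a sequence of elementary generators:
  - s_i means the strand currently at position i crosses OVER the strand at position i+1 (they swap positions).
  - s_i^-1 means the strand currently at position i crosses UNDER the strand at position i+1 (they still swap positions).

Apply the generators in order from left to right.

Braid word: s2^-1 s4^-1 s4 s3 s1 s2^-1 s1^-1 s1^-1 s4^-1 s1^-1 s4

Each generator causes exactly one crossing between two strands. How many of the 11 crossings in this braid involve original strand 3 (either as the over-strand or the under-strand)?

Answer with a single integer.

Gen 1: crossing 2x3. Involves strand 3? yes. Count so far: 1
Gen 2: crossing 4x5. Involves strand 3? no. Count so far: 1
Gen 3: crossing 5x4. Involves strand 3? no. Count so far: 1
Gen 4: crossing 2x4. Involves strand 3? no. Count so far: 1
Gen 5: crossing 1x3. Involves strand 3? yes. Count so far: 2
Gen 6: crossing 1x4. Involves strand 3? no. Count so far: 2
Gen 7: crossing 3x4. Involves strand 3? yes. Count so far: 3
Gen 8: crossing 4x3. Involves strand 3? yes. Count so far: 4
Gen 9: crossing 2x5. Involves strand 3? no. Count so far: 4
Gen 10: crossing 3x4. Involves strand 3? yes. Count so far: 5
Gen 11: crossing 5x2. Involves strand 3? no. Count so far: 5

Answer: 5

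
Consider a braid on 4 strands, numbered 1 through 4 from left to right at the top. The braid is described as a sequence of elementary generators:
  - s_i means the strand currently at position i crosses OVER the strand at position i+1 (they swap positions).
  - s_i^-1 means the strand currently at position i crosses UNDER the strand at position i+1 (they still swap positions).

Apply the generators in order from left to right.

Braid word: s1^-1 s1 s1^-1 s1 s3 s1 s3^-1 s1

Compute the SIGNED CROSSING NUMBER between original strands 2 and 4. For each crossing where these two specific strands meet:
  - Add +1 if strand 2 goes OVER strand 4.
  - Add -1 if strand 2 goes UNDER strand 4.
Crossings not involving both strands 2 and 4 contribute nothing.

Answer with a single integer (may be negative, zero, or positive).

Answer: 0

Derivation:
Gen 1: crossing 1x2. Both 2&4? no. Sum: 0
Gen 2: crossing 2x1. Both 2&4? no. Sum: 0
Gen 3: crossing 1x2. Both 2&4? no. Sum: 0
Gen 4: crossing 2x1. Both 2&4? no. Sum: 0
Gen 5: crossing 3x4. Both 2&4? no. Sum: 0
Gen 6: crossing 1x2. Both 2&4? no. Sum: 0
Gen 7: crossing 4x3. Both 2&4? no. Sum: 0
Gen 8: crossing 2x1. Both 2&4? no. Sum: 0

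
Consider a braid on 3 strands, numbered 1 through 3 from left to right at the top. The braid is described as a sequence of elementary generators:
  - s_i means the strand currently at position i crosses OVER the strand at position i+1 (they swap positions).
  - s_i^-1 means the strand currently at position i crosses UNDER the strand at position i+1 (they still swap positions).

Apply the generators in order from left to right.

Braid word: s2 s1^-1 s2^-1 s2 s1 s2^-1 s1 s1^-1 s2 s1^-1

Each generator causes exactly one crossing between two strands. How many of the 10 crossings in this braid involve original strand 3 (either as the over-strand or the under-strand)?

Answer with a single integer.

Gen 1: crossing 2x3. Involves strand 3? yes. Count so far: 1
Gen 2: crossing 1x3. Involves strand 3? yes. Count so far: 2
Gen 3: crossing 1x2. Involves strand 3? no. Count so far: 2
Gen 4: crossing 2x1. Involves strand 3? no. Count so far: 2
Gen 5: crossing 3x1. Involves strand 3? yes. Count so far: 3
Gen 6: crossing 3x2. Involves strand 3? yes. Count so far: 4
Gen 7: crossing 1x2. Involves strand 3? no. Count so far: 4
Gen 8: crossing 2x1. Involves strand 3? no. Count so far: 4
Gen 9: crossing 2x3. Involves strand 3? yes. Count so far: 5
Gen 10: crossing 1x3. Involves strand 3? yes. Count so far: 6

Answer: 6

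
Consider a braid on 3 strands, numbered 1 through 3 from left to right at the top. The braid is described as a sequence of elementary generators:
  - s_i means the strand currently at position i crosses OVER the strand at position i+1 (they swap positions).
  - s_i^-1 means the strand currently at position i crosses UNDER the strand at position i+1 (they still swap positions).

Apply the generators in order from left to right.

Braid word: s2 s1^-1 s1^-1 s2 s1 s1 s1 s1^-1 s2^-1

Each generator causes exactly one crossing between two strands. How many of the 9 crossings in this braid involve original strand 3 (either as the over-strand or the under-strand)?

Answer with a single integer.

Answer: 5

Derivation:
Gen 1: crossing 2x3. Involves strand 3? yes. Count so far: 1
Gen 2: crossing 1x3. Involves strand 3? yes. Count so far: 2
Gen 3: crossing 3x1. Involves strand 3? yes. Count so far: 3
Gen 4: crossing 3x2. Involves strand 3? yes. Count so far: 4
Gen 5: crossing 1x2. Involves strand 3? no. Count so far: 4
Gen 6: crossing 2x1. Involves strand 3? no. Count so far: 4
Gen 7: crossing 1x2. Involves strand 3? no. Count so far: 4
Gen 8: crossing 2x1. Involves strand 3? no. Count so far: 4
Gen 9: crossing 2x3. Involves strand 3? yes. Count so far: 5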